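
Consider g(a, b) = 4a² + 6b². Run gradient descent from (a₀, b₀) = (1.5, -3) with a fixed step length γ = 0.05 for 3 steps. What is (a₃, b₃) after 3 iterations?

(0.324, -0.192)

∇g = (8a, 12b)
Step 1: at (1.5, -3), ∇g = (12, -36) → (1.5, -3) − 0.05·(12, -36) = (0.9, -1.2)
Step 2: at (0.9, -1.2), ∇g = (7.2, -14.4) → (0.9, -1.2) − 0.05·(7.2, -14.4) = (0.54, -0.48)
Step 3: at (0.54, -0.48), ∇g = (4.32, -5.76) → (0.54, -0.48) − 0.05·(4.32, -5.76) = (0.324, -0.192)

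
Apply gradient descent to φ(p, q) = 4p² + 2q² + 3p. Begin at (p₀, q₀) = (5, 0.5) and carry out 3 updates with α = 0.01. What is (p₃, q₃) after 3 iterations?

∇φ = (8p + 3, 4q)
(p₁, q₁) = (5, 0.5) − 0.01·(43, 2) = (4.57, 0.48)
(p₂, q₂) = (4.57, 0.48) − 0.01·(39.56, 1.92) = (4.1744, 0.4608)
(p₃, q₃) = (4.1744, 0.4608) − 0.01·(36.3952, 1.8432) = (3.810448, 0.442368)

(3.810448, 0.442368)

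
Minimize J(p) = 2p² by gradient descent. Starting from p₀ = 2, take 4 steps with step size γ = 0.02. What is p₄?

1.43278592

J′(p) = 4p
p₁ = 2 − 0.02·8 = 1.84
p₂ = 1.84 − 0.02·7.36 = 1.6928
p₃ = 1.6928 − 0.02·6.7712 = 1.557376
p₄ = 1.557376 − 0.02·6.229504 = 1.43278592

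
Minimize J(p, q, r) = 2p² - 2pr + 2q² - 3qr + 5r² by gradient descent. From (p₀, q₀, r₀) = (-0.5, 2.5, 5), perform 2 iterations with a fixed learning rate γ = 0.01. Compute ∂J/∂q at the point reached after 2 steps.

-2.1924

∇J = (4p - 2r, 4q - 3r, -2p - 3q + 10r)
(p₁, q₁, r₁) = (-0.5, 2.5, 5) − 0.01·(-12, -5, 43.5) = (-0.38, 2.55, 4.565)
(p₂, q₂, r₂) = (-0.38, 2.55, 4.565) − 0.01·(-10.65, -3.495, 38.76) = (-0.2735, 2.58495, 4.1774)
∂J/∂q at (-0.2735, 2.58495, 4.1774) = -2.1924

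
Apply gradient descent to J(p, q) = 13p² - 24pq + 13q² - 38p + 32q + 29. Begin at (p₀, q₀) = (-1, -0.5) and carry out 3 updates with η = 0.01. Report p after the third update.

-0.036432

∇J = (26p - 24q - 38, -24p + 26q + 32)
(p₁, q₁) = (-1, -0.5) − 0.01·(-52, 43) = (-0.48, -0.93)
(p₂, q₂) = (-0.48, -0.93) − 0.01·(-28.16, 19.34) = (-0.1984, -1.1234)
(p₃, q₃) = (-0.1984, -1.1234) − 0.01·(-16.1968, 7.5532) = (-0.036432, -1.198932)
p = -0.036432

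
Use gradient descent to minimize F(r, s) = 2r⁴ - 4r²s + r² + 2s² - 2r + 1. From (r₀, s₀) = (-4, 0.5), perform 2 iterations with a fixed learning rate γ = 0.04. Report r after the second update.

-1340.08429568

∇F = (8r³ - 8rs + 2r - 2, -4r² + 4s)
Step 1: at (-4, 0.5), ∇F = (-506, -62) → (-4, 0.5) − 0.04·(-506, -62) = (16.24, 2.98)
Step 2: at (16.24, 2.98), ∇F = (33908.107392, -1043.0304) → (16.24, 2.98) − 0.04·(33908.107392, -1043.0304) = (-1340.08429568, 44.701216)
r = -1340.08429568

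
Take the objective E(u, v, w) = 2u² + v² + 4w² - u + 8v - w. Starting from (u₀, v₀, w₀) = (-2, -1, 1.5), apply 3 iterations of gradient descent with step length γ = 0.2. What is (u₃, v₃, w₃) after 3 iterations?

∇E = (4u - 1, 2v + 8, 8w - 1)
(u₁, v₁, w₁) = (-2, -1, 1.5) − 0.2·(-9, 6, 11) = (-0.2, -2.2, -0.7)
(u₂, v₂, w₂) = (-0.2, -2.2, -0.7) − 0.2·(-1.8, 3.6, -6.6) = (0.16, -2.92, 0.62)
(u₃, v₃, w₃) = (0.16, -2.92, 0.62) − 0.2·(-0.36, 2.16, 3.96) = (0.232, -3.352, -0.172)

(0.232, -3.352, -0.172)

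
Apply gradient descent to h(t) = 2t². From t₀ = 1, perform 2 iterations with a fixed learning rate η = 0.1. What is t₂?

h′(t) = 4t
t₁ = 1 − 0.1·4 = 0.6
t₂ = 0.6 − 0.1·2.4 = 0.36

0.36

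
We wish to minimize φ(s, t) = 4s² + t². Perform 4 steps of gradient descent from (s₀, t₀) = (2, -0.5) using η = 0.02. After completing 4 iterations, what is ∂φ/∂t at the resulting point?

∇φ = (8s, 2t)
(s₁, t₁) = (2, -0.5) − 0.02·(16, -1) = (1.68, -0.48)
(s₂, t₂) = (1.68, -0.48) − 0.02·(13.44, -0.96) = (1.4112, -0.4608)
(s₃, t₃) = (1.4112, -0.4608) − 0.02·(11.2896, -0.9216) = (1.185408, -0.442368)
(s₄, t₄) = (1.185408, -0.442368) − 0.02·(9.483264, -0.884736) = (0.99574272, -0.42467328)
∂φ/∂t at (0.99574272, -0.42467328) = -0.84934656

-0.84934656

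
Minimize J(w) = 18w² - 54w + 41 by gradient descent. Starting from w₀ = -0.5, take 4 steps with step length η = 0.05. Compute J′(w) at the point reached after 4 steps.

-29.4912

J′(w) = 36w - 54
Step 1: J′(-0.5) = -72; w₁ = -0.5 − 0.05·(-72) = 3.1
Step 2: J′(3.1) = 57.6; w₂ = 3.1 − 0.05·57.6 = 0.22
Step 3: J′(0.22) = -46.08; w₃ = 0.22 − 0.05·(-46.08) = 2.524
Step 4: J′(2.524) = 36.864; w₄ = 2.524 − 0.05·36.864 = 0.6808
J′(w) at (0.6808) = -29.4912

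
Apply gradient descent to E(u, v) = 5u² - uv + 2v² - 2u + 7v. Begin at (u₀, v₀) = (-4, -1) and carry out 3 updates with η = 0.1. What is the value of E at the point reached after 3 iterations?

∇E = (10u - v - 2, -u + 4v + 7)
Step 1: at (-4, -1), ∇E = (-41, 7) → (-4, -1) − 0.1·(-41, 7) = (0.1, -1.7)
Step 2: at (0.1, -1.7), ∇E = (0.7, 0.1) → (0.1, -1.7) − 0.1·(0.7, 0.1) = (0.03, -1.71)
Step 3: at (0.03, -1.71), ∇E = (0.01, 0.13) → (0.03, -1.71) − 0.1·(0.01, 0.13) = (0.029, -1.723)
E(0.029, -1.723) = -6.12737

-6.12737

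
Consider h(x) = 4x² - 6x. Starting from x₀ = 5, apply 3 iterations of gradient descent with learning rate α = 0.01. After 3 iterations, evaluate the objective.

h′(x) = 8x - 6
Step 1: h′(5) = 34; x₁ = 5 − 0.01·34 = 4.66
Step 2: h′(4.66) = 31.28; x₂ = 4.66 − 0.01·31.28 = 4.3472
Step 3: h′(4.3472) = 28.7776; x₃ = 4.3472 − 0.01·28.7776 = 4.059424
h(4.059424) = 41.559148847104

41.559148847104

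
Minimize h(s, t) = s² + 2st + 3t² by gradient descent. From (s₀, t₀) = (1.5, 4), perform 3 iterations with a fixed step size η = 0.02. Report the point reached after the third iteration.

(0.92704, 2.590752)

∇h = (2s + 2t, 2s + 6t)
(s₁, t₁) = (1.5, 4) − 0.02·(11, 27) = (1.28, 3.46)
(s₂, t₂) = (1.28, 3.46) − 0.02·(9.48, 23.32) = (1.0904, 2.9936)
(s₃, t₃) = (1.0904, 2.9936) − 0.02·(8.168, 20.1424) = (0.92704, 2.590752)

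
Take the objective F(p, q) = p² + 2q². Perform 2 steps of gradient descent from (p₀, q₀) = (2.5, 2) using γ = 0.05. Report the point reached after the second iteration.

(2.025, 1.28)

∇F = (2p, 4q)
(p₁, q₁) = (2.5, 2) − 0.05·(5, 8) = (2.25, 1.6)
(p₂, q₂) = (2.25, 1.6) − 0.05·(4.5, 6.4) = (2.025, 1.28)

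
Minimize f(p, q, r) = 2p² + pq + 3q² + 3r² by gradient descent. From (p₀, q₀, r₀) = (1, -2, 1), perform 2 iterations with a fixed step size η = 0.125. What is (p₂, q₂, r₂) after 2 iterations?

(0.453125, -0.25, 0.0625)

∇f = (4p + q, p + 6q, 6r)
Step 1: at (1, -2, 1), ∇f = (2, -11, 6) → (1, -2, 1) − 0.125·(2, -11, 6) = (0.75, -0.625, 0.25)
Step 2: at (0.75, -0.625, 0.25), ∇f = (2.375, -3, 1.5) → (0.75, -0.625, 0.25) − 0.125·(2.375, -3, 1.5) = (0.453125, -0.25, 0.0625)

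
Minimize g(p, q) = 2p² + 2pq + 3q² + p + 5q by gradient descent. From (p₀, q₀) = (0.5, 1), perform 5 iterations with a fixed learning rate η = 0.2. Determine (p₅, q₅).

(0.172, -0.92)

∇g = (4p + 2q + 1, 2p + 6q + 5)
Step 1: at (0.5, 1), ∇g = (5, 12) → (0.5, 1) − 0.2·(5, 12) = (-0.5, -1.4)
Step 2: at (-0.5, -1.4), ∇g = (-3.8, -4.4) → (-0.5, -1.4) − 0.2·(-3.8, -4.4) = (0.26, -0.52)
Step 3: at (0.26, -0.52), ∇g = (1, 2.4) → (0.26, -0.52) − 0.2·(1, 2.4) = (0.06, -1)
Step 4: at (0.06, -1), ∇g = (-0.76, -0.88) → (0.06, -1) − 0.2·(-0.76, -0.88) = (0.212, -0.824)
Step 5: at (0.212, -0.824), ∇g = (0.2, 0.48) → (0.212, -0.824) − 0.2·(0.2, 0.48) = (0.172, -0.92)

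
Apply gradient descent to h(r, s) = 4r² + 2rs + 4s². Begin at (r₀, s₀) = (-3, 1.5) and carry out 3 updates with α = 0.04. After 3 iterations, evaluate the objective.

6.115700330496

∇h = (8r + 2s, 2r + 8s)
Step 1: at (-3, 1.5), ∇h = (-21, 6) → (-3, 1.5) − 0.04·(-21, 6) = (-2.16, 1.26)
Step 2: at (-2.16, 1.26), ∇h = (-14.76, 5.76) → (-2.16, 1.26) − 0.04·(-14.76, 5.76) = (-1.5696, 1.0296)
Step 3: at (-1.5696, 1.0296), ∇h = (-10.4976, 5.0976) → (-1.5696, 1.0296) − 0.04·(-10.4976, 5.0976) = (-1.149696, 0.825696)
h(-1.149696, 0.825696) = 6.115700330496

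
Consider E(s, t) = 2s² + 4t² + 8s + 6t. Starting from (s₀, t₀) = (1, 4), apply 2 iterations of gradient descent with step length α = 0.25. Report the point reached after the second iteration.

∇E = (4s + 8, 8t + 6)
Step 1: at (1, 4), ∇E = (12, 38) → (1, 4) − 0.25·(12, 38) = (-2, -5.5)
Step 2: at (-2, -5.5), ∇E = (0, -38) → (-2, -5.5) − 0.25·(0, -38) = (-2, 4)

(-2, 4)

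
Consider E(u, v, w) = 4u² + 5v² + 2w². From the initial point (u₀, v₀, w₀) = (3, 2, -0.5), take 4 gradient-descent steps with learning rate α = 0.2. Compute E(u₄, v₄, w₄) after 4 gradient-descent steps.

20.60466304

∇E = (8u, 10v, 4w)
Step 1: at (3, 2, -0.5), ∇E = (24, 20, -2) → (3, 2, -0.5) − 0.2·(24, 20, -2) = (-1.8, -2, -0.1)
Step 2: at (-1.8, -2, -0.1), ∇E = (-14.4, -20, -0.4) → (-1.8, -2, -0.1) − 0.2·(-14.4, -20, -0.4) = (1.08, 2, -0.02)
Step 3: at (1.08, 2, -0.02), ∇E = (8.64, 20, -0.08) → (1.08, 2, -0.02) − 0.2·(8.64, 20, -0.08) = (-0.648, -2, -0.004)
Step 4: at (-0.648, -2, -0.004), ∇E = (-5.184, -20, -0.016) → (-0.648, -2, -0.004) − 0.2·(-5.184, -20, -0.016) = (0.3888, 2, -0.0008)
E(0.3888, 2, -0.0008) = 20.60466304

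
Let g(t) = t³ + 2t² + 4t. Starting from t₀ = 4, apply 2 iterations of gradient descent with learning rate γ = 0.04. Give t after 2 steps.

g′(t) = 3t² + 4t + 4
Step 1: g′(4) = 68; t₁ = 4 − 0.04·68 = 1.28
Step 2: g′(1.28) = 14.0352; t₂ = 1.28 − 0.04·14.0352 = 0.718592

0.718592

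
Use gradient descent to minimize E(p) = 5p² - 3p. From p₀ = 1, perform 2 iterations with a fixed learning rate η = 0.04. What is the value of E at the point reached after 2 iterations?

-0.13248

E′(p) = 10p - 3
Step 1: E′(1) = 7; p₁ = 1 − 0.04·7 = 0.72
Step 2: E′(0.72) = 4.2; p₂ = 0.72 − 0.04·4.2 = 0.552
E(0.552) = -0.13248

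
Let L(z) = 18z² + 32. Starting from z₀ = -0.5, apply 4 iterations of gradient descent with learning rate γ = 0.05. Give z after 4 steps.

L′(z) = 36z
z₁ = -0.5 − 0.05·(-18) = 0.4
z₂ = 0.4 − 0.05·14.4 = -0.32
z₃ = -0.32 − 0.05·(-11.52) = 0.256
z₄ = 0.256 − 0.05·9.216 = -0.2048

-0.2048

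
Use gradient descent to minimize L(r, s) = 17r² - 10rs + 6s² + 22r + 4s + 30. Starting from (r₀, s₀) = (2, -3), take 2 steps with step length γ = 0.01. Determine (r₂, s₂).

(0.06, -2.1424)

∇L = (34r - 10s + 22, -10r + 12s + 4)
Step 1: at (2, -3), ∇L = (120, -52) → (2, -3) − 0.01·(120, -52) = (0.8, -2.48)
Step 2: at (0.8, -2.48), ∇L = (74, -33.76) → (0.8, -2.48) − 0.01·(74, -33.76) = (0.06, -2.1424)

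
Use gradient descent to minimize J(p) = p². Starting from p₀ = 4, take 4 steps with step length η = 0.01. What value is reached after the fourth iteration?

3.68947264

J′(p) = 2p
Step 1: J′(4) = 8; p₁ = 4 − 0.01·8 = 3.92
Step 2: J′(3.92) = 7.84; p₂ = 3.92 − 0.01·7.84 = 3.8416
Step 3: J′(3.8416) = 7.6832; p₃ = 3.8416 − 0.01·7.6832 = 3.764768
Step 4: J′(3.764768) = 7.529536; p₄ = 3.764768 − 0.01·7.529536 = 3.68947264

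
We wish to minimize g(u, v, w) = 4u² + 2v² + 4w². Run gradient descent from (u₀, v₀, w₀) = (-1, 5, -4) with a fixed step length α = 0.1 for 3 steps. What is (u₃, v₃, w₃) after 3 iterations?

(-0.008, 1.08, -0.032)

∇g = (8u, 4v, 8w)
(u₁, v₁, w₁) = (-1, 5, -4) − 0.1·(-8, 20, -32) = (-0.2, 3, -0.8)
(u₂, v₂, w₂) = (-0.2, 3, -0.8) − 0.1·(-1.6, 12, -6.4) = (-0.04, 1.8, -0.16)
(u₃, v₃, w₃) = (-0.04, 1.8, -0.16) − 0.1·(-0.32, 7.2, -1.28) = (-0.008, 1.08, -0.032)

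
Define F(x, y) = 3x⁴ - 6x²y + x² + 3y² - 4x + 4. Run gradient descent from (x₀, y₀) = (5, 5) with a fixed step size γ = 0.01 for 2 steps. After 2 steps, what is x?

30.09605792

∇F = (12x³ - 12xy + 2x - 4, -6x² + 6y)
(x₁, y₁) = (5, 5) − 0.01·(1206, -120) = (-7.06, 6.2)
(x₂, y₂) = (-7.06, 6.2) − 0.01·(-3715.605792, -261.8616) = (30.09605792, 8.818616)
x = 30.09605792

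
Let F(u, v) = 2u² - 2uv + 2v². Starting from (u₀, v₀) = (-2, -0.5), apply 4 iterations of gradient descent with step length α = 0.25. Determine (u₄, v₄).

∇F = (4u - 2v, -2u + 4v)
Step 1: at (-2, -0.5), ∇F = (-7, 2) → (-2, -0.5) − 0.25·(-7, 2) = (-0.25, -1)
Step 2: at (-0.25, -1), ∇F = (1, -3.5) → (-0.25, -1) − 0.25·(1, -3.5) = (-0.5, -0.125)
Step 3: at (-0.5, -0.125), ∇F = (-1.75, 0.5) → (-0.5, -0.125) − 0.25·(-1.75, 0.5) = (-0.0625, -0.25)
Step 4: at (-0.0625, -0.25), ∇F = (0.25, -0.875) → (-0.0625, -0.25) − 0.25·(0.25, -0.875) = (-0.125, -0.03125)

(-0.125, -0.03125)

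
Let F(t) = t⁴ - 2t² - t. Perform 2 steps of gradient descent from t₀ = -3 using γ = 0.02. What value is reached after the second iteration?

F′(t) = 4t³ - 4t - 1
t₁ = -3 − 0.02·(-97) = -1.06
t₂ = -1.06 − 0.02·(-1.524064) = -1.02951872

-1.02951872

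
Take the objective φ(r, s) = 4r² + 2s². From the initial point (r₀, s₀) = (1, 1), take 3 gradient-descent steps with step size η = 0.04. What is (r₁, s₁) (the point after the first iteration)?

∇φ = (8r, 4s)
(r₁, s₁) = (1, 1) − 0.04·(8, 4) = (0.68, 0.84)

(0.68, 0.84)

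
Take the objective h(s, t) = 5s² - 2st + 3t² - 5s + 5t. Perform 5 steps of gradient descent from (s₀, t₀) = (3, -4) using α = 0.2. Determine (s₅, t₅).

∇h = (10s - 2t - 5, -2s + 6t + 5)
Step 1: at (3, -4), ∇h = (33, -25) → (3, -4) − 0.2·(33, -25) = (-3.6, 1)
Step 2: at (-3.6, 1), ∇h = (-43, 18.2) → (-3.6, 1) − 0.2·(-43, 18.2) = (5, -2.64)
Step 3: at (5, -2.64), ∇h = (50.28, -20.84) → (5, -2.64) − 0.2·(50.28, -20.84) = (-5.056, 1.528)
Step 4: at (-5.056, 1.528), ∇h = (-58.616, 24.28) → (-5.056, 1.528) − 0.2·(-58.616, 24.28) = (6.6672, -3.328)
Step 5: at (6.6672, -3.328), ∇h = (68.328, -28.3024) → (6.6672, -3.328) − 0.2·(68.328, -28.3024) = (-6.9984, 2.33248)

(-6.9984, 2.33248)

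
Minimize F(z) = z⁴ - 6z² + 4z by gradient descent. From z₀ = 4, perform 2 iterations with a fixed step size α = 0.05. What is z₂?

46.7392

F′(z) = 4z³ - 12z + 4
z₁ = 4 − 0.05·212 = -6.6
z₂ = -6.6 − 0.05·(-1066.784) = 46.7392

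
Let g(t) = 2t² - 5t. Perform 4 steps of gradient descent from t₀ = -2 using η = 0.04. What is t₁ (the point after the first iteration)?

-1.48

g′(t) = 4t - 5
Step 1: g′(-2) = -13; t₁ = -2 − 0.04·(-13) = -1.48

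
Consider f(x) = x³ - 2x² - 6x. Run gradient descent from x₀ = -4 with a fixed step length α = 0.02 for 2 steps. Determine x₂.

f′(x) = 3x² - 4x - 6
Step 1: f′(-4) = 58; x₁ = -4 − 0.02·58 = -5.16
Step 2: f′(-5.16) = 94.5168; x₂ = -5.16 − 0.02·94.5168 = -7.050336

-7.050336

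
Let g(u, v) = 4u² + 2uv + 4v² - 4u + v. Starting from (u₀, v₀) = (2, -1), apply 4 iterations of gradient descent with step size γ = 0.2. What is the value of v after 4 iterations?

0.0816

∇g = (8u + 2v - 4, 2u + 8v + 1)
(u₁, v₁) = (2, -1) − 0.2·(10, -3) = (0, -0.4)
(u₂, v₂) = (0, -0.4) − 0.2·(-4.8, -2.2) = (0.96, 0.04)
(u₃, v₃) = (0.96, 0.04) − 0.2·(3.76, 3.24) = (0.208, -0.608)
(u₄, v₄) = (0.208, -0.608) − 0.2·(-3.552, -3.448) = (0.9184, 0.0816)
v = 0.0816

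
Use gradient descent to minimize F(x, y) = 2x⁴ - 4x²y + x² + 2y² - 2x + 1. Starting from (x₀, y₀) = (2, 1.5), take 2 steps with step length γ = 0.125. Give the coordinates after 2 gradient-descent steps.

∇F = (8x³ - 8xy + 2x - 2, -4x² + 4y)
(x₁, y₁) = (2, 1.5) − 0.125·(42, -10) = (-3.25, 2.75)
(x₂, y₂) = (-3.25, 2.75) − 0.125·(-211.625, -31.25) = (23.203125, 6.65625)

(23.203125, 6.65625)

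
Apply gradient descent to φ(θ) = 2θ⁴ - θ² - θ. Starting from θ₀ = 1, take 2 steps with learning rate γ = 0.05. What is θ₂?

0.70625

φ′(θ) = 8θ³ - 2θ - 1
Step 1: φ′(1) = 5; θ₁ = 1 − 0.05·5 = 0.75
Step 2: φ′(0.75) = 0.875; θ₂ = 0.75 − 0.05·0.875 = 0.70625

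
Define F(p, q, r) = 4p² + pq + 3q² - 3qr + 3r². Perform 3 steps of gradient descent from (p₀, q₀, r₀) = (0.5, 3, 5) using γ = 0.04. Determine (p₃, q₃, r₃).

(-0.082624, 2.443808, 2.983328)

∇F = (8p + q, p + 6q - 3r, -3q + 6r)
Step 1: at (0.5, 3, 5), ∇F = (7, 3.5, 21) → (0.5, 3, 5) − 0.04·(7, 3.5, 21) = (0.22, 2.86, 4.16)
Step 2: at (0.22, 2.86, 4.16), ∇F = (4.62, 4.9, 16.38) → (0.22, 2.86, 4.16) − 0.04·(4.62, 4.9, 16.38) = (0.0352, 2.664, 3.5048)
Step 3: at (0.0352, 2.664, 3.5048), ∇F = (2.9456, 5.5048, 13.0368) → (0.0352, 2.664, 3.5048) − 0.04·(2.9456, 5.5048, 13.0368) = (-0.082624, 2.443808, 2.983328)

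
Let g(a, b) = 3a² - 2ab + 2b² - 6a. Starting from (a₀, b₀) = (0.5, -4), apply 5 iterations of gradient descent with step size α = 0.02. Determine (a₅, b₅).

∇g = (6a - 2b - 6, -2a + 4b)
(a₁, b₁) = (0.5, -4) − 0.02·(5, -17) = (0.4, -3.66)
(a₂, b₂) = (0.4, -3.66) − 0.02·(3.72, -15.44) = (0.3256, -3.3512)
(a₃, b₃) = (0.3256, -3.3512) − 0.02·(2.656, -14.056) = (0.27248, -3.07008)
(a₄, b₄) = (0.27248, -3.07008) − 0.02·(1.77504, -12.82528) = (0.2369792, -2.8135744)
(a₅, b₅) = (0.2369792, -2.8135744) − 0.02·(1.049024, -11.728256) = (0.21599872, -2.57900928)

(0.21599872, -2.57900928)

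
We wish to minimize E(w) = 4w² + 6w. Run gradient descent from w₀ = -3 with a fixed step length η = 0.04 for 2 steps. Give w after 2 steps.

-1.7904

E′(w) = 8w + 6
w₁ = -3 − 0.04·(-18) = -2.28
w₂ = -2.28 − 0.04·(-12.24) = -1.7904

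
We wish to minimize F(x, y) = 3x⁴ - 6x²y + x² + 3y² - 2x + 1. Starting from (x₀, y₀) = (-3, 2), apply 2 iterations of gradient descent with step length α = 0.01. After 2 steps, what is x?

∇F = (12x³ - 12xy + 2x - 2, -6x² + 6y)
(x₁, y₁) = (-3, 2) − 0.01·(-260, -42) = (-0.4, 2.42)
(x₂, y₂) = (-0.4, 2.42) − 0.01·(8.048, 13.56) = (-0.48048, 2.2844)
x = -0.48048

-0.48048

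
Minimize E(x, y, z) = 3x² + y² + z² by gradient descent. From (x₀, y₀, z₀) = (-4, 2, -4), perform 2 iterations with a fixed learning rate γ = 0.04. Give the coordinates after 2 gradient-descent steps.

∇E = (6x, 2y, 2z)
(x₁, y₁, z₁) = (-4, 2, -4) − 0.04·(-24, 4, -8) = (-3.04, 1.84, -3.68)
(x₂, y₂, z₂) = (-3.04, 1.84, -3.68) − 0.04·(-18.24, 3.68, -7.36) = (-2.3104, 1.6928, -3.3856)

(-2.3104, 1.6928, -3.3856)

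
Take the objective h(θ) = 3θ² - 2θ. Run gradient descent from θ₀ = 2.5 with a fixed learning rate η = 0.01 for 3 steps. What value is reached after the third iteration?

h′(θ) = 6θ - 2
Step 1: h′(2.5) = 13; θ₁ = 2.5 − 0.01·13 = 2.37
Step 2: h′(2.37) = 12.22; θ₂ = 2.37 − 0.01·12.22 = 2.2478
Step 3: h′(2.2478) = 11.4868; θ₃ = 2.2478 − 0.01·11.4868 = 2.132932

2.132932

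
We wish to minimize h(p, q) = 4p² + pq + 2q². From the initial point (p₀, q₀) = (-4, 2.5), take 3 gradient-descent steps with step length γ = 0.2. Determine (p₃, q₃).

∇h = (8p + q, p + 4q)
Step 1: at (-4, 2.5), ∇h = (-29.5, 6) → (-4, 2.5) − 0.2·(-29.5, 6) = (1.9, 1.3)
Step 2: at (1.9, 1.3), ∇h = (16.5, 7.1) → (1.9, 1.3) − 0.2·(16.5, 7.1) = (-1.4, -0.12)
Step 3: at (-1.4, -0.12), ∇h = (-11.32, -1.88) → (-1.4, -0.12) − 0.2·(-11.32, -1.88) = (0.864, 0.256)

(0.864, 0.256)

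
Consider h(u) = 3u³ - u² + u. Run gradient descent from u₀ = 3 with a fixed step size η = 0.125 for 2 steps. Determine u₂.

h′(u) = 9u² - 2u + 1
Step 1: h′(3) = 76; u₁ = 3 − 0.125·76 = -6.5
Step 2: h′(-6.5) = 394.25; u₂ = -6.5 − 0.125·394.25 = -55.78125

-55.78125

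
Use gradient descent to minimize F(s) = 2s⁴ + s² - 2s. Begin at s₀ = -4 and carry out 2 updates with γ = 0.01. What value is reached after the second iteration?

1.07033216

F′(s) = 8s³ + 2s - 2
s₁ = -4 − 0.01·(-522) = 1.22
s₂ = 1.22 − 0.01·14.966784 = 1.07033216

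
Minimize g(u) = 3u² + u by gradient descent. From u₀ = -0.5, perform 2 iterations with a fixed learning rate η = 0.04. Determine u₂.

-0.3592

g′(u) = 6u + 1
Step 1: g′(-0.5) = -2; u₁ = -0.5 − 0.04·(-2) = -0.42
Step 2: g′(-0.42) = -1.52; u₂ = -0.42 − 0.04·(-1.52) = -0.3592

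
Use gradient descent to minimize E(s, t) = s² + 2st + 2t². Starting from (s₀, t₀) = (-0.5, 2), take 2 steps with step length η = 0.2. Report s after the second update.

-0.9

∇E = (2s + 2t, 2s + 4t)
Step 1: at (-0.5, 2), ∇E = (3, 7) → (-0.5, 2) − 0.2·(3, 7) = (-1.1, 0.6)
Step 2: at (-1.1, 0.6), ∇E = (-1, 0.2) → (-1.1, 0.6) − 0.2·(-1, 0.2) = (-0.9, 0.56)
s = -0.9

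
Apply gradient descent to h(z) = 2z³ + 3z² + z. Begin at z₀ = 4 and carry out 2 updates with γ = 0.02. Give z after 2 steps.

h′(z) = 6z² + 6z + 1
z₁ = 4 − 0.02·121 = 1.58
z₂ = 1.58 − 0.02·25.4584 = 1.070832

1.070832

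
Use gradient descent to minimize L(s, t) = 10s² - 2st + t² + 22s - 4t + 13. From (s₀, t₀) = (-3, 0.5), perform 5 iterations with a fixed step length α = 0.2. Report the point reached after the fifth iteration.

∇L = (20s - 2t + 22, -2s + 2t - 4)
Step 1: at (-3, 0.5), ∇L = (-39, 3) → (-3, 0.5) − 0.2·(-39, 3) = (4.8, -0.1)
Step 2: at (4.8, -0.1), ∇L = (118.2, -13.8) → (4.8, -0.1) − 0.2·(118.2, -13.8) = (-18.84, 2.66)
Step 3: at (-18.84, 2.66), ∇L = (-360.12, 39) → (-18.84, 2.66) − 0.2·(-360.12, 39) = (53.184, -5.14)
Step 4: at (53.184, -5.14), ∇L = (1095.96, -120.648) → (53.184, -5.14) − 0.2·(1095.96, -120.648) = (-166.008, 18.9896)
Step 5: at (-166.008, 18.9896), ∇L = (-3336.1392, 365.9952) → (-166.008, 18.9896) − 0.2·(-3336.1392, 365.9952) = (501.21984, -54.20944)

(501.21984, -54.20944)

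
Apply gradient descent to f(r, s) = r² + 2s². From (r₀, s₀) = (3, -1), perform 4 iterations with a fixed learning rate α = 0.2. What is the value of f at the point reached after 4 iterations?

0.15117056

∇f = (2r, 4s)
(r₁, s₁) = (3, -1) − 0.2·(6, -4) = (1.8, -0.2)
(r₂, s₂) = (1.8, -0.2) − 0.2·(3.6, -0.8) = (1.08, -0.04)
(r₃, s₃) = (1.08, -0.04) − 0.2·(2.16, -0.16) = (0.648, -0.008)
(r₄, s₄) = (0.648, -0.008) − 0.2·(1.296, -0.032) = (0.3888, -0.0016)
f(0.3888, -0.0016) = 0.15117056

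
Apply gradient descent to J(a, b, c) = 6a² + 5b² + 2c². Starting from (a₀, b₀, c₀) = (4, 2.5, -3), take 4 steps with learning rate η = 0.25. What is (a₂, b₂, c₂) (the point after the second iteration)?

(16, 5.625, 0)

∇J = (12a, 10b, 4c)
Step 1: at (4, 2.5, -3), ∇J = (48, 25, -12) → (4, 2.5, -3) − 0.25·(48, 25, -12) = (-8, -3.75, 0)
Step 2: at (-8, -3.75, 0), ∇J = (-96, -37.5, 0) → (-8, -3.75, 0) − 0.25·(-96, -37.5, 0) = (16, 5.625, 0)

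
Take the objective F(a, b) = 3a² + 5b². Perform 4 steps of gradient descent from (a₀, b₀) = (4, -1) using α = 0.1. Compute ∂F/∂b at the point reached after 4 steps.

0

∇F = (6a, 10b)
(a₁, b₁) = (4, -1) − 0.1·(24, -10) = (1.6, 0)
(a₂, b₂) = (1.6, 0) − 0.1·(9.6, 0) = (0.64, 0)
(a₃, b₃) = (0.64, 0) − 0.1·(3.84, 0) = (0.256, 0)
(a₄, b₄) = (0.256, 0) − 0.1·(1.536, 0) = (0.1024, 0)
∂F/∂b at (0.1024, 0) = 0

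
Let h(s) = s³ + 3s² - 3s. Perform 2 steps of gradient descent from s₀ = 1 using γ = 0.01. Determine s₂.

0.887092

h′(s) = 3s² + 6s - 3
s₁ = 1 − 0.01·6 = 0.94
s₂ = 0.94 − 0.01·5.2908 = 0.887092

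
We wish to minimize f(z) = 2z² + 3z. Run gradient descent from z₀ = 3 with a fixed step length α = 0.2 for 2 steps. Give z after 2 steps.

f′(z) = 4z + 3
z₁ = 3 − 0.2·15 = 0
z₂ = 0 − 0.2·3 = -0.6

-0.6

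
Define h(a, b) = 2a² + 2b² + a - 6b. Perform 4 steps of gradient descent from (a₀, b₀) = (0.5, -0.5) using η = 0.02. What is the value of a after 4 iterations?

∇h = (4a + 1, 4b - 6)
(a₁, b₁) = (0.5, -0.5) − 0.02·(3, -8) = (0.44, -0.34)
(a₂, b₂) = (0.44, -0.34) − 0.02·(2.76, -7.36) = (0.3848, -0.1928)
(a₃, b₃) = (0.3848, -0.1928) − 0.02·(2.5392, -6.7712) = (0.334016, -0.057376)
(a₄, b₄) = (0.334016, -0.057376) − 0.02·(2.336064, -6.229504) = (0.28729472, 0.06721408)
a = 0.28729472

0.28729472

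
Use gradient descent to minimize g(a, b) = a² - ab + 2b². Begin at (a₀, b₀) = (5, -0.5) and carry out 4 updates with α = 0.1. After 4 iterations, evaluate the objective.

∇g = (2a - b, -a + 4b)
(a₁, b₁) = (5, -0.5) − 0.1·(10.5, -7) = (3.95, 0.2)
(a₂, b₂) = (3.95, 0.2) − 0.1·(7.7, -3.15) = (3.18, 0.515)
(a₃, b₃) = (3.18, 0.515) − 0.1·(5.845, -1.12) = (2.5955, 0.627)
(a₄, b₄) = (2.5955, 0.627) − 0.1·(4.564, -0.0875) = (2.1391, 0.63575)
g(2.1391, 0.63575) = 4.02417211

4.02417211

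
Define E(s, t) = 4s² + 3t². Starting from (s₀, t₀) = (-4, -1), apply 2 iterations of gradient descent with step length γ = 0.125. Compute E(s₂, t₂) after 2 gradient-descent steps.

∇E = (8s, 6t)
Step 1: at (-4, -1), ∇E = (-32, -6) → (-4, -1) − 0.125·(-32, -6) = (0, -0.25)
Step 2: at (0, -0.25), ∇E = (0, -1.5) → (0, -0.25) − 0.125·(0, -1.5) = (0, -0.0625)
E(0, -0.0625) = 0.01171875

0.01171875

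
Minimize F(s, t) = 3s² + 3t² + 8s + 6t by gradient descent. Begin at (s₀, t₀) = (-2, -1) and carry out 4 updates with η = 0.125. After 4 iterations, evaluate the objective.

∇F = (6s + 8, 6t + 6)
Step 1: at (-2, -1), ∇F = (-4, 0) → (-2, -1) − 0.125·(-4, 0) = (-1.5, -1)
Step 2: at (-1.5, -1), ∇F = (-1, 0) → (-1.5, -1) − 0.125·(-1, 0) = (-1.375, -1)
Step 3: at (-1.375, -1), ∇F = (-0.25, 0) → (-1.375, -1) − 0.125·(-0.25, 0) = (-1.34375, -1)
Step 4: at (-1.34375, -1), ∇F = (-0.0625, 0) → (-1.34375, -1) − 0.125·(-0.0625, 0) = (-1.3359375, -1)
F(-1.3359375, -1) = -8.33331298828125

-8.33331298828125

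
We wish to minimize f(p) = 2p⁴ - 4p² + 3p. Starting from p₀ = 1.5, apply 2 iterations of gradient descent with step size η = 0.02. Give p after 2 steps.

f′(p) = 8p³ - 8p + 3
Step 1: f′(1.5) = 18; p₁ = 1.5 − 0.02·18 = 1.14
Step 2: f′(1.14) = 5.732352; p₂ = 1.14 − 0.02·5.732352 = 1.02535296

1.02535296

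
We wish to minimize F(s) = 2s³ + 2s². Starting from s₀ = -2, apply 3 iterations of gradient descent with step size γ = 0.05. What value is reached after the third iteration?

F′(s) = 6s² + 4s
s₁ = -2 − 0.05·16 = -2.8
s₂ = -2.8 − 0.05·35.84 = -4.592
s₃ = -4.592 − 0.05·108.150784 = -9.9995392

-9.9995392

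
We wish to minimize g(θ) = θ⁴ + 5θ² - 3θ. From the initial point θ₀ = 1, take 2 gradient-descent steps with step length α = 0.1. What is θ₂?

0.3004

g′(θ) = 4θ³ + 10θ - 3
θ₁ = 1 − 0.1·11 = -0.1
θ₂ = -0.1 − 0.1·(-4.004) = 0.3004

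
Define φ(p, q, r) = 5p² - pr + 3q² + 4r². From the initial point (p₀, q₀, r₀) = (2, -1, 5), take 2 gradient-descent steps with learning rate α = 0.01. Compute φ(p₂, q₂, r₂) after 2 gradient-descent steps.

82.57236124

∇φ = (10p - r, 6q, -p + 8r)
(p₁, q₁, r₁) = (2, -1, 5) − 0.01·(15, -6, 38) = (1.85, -0.94, 4.62)
(p₂, q₂, r₂) = (1.85, -0.94, 4.62) − 0.01·(13.88, -5.64, 35.11) = (1.7112, -0.8836, 4.2689)
φ(1.7112, -0.8836, 4.2689) = 82.57236124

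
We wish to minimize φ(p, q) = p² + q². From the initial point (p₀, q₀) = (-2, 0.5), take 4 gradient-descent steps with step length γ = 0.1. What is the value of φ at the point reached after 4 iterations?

0.71303168

∇φ = (2p, 2q)
(p₁, q₁) = (-2, 0.5) − 0.1·(-4, 1) = (-1.6, 0.4)
(p₂, q₂) = (-1.6, 0.4) − 0.1·(-3.2, 0.8) = (-1.28, 0.32)
(p₃, q₃) = (-1.28, 0.32) − 0.1·(-2.56, 0.64) = (-1.024, 0.256)
(p₄, q₄) = (-1.024, 0.256) − 0.1·(-2.048, 0.512) = (-0.8192, 0.2048)
φ(-0.8192, 0.2048) = 0.71303168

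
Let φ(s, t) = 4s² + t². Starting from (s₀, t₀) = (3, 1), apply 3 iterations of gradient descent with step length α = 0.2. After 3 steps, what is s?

-0.648

∇φ = (8s, 2t)
(s₁, t₁) = (3, 1) − 0.2·(24, 2) = (-1.8, 0.6)
(s₂, t₂) = (-1.8, 0.6) − 0.2·(-14.4, 1.2) = (1.08, 0.36)
(s₃, t₃) = (1.08, 0.36) − 0.2·(8.64, 0.72) = (-0.648, 0.216)
s = -0.648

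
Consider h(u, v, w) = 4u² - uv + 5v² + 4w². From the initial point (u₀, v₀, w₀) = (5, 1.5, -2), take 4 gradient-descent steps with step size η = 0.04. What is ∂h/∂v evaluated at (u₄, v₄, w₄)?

∇h = (8u - v, -u + 10v, 8w)
Step 1: at (5, 1.5, -2), ∇h = (38.5, 10, -16) → (5, 1.5, -2) − 0.04·(38.5, 10, -16) = (3.46, 1.1, -1.36)
Step 2: at (3.46, 1.1, -1.36), ∇h = (26.58, 7.54, -10.88) → (3.46, 1.1, -1.36) − 0.04·(26.58, 7.54, -10.88) = (2.3968, 0.7984, -0.9248)
Step 3: at (2.3968, 0.7984, -0.9248), ∇h = (18.376, 5.5872, -7.3984) → (2.3968, 0.7984, -0.9248) − 0.04·(18.376, 5.5872, -7.3984) = (1.66176, 0.574912, -0.628864)
Step 4: at (1.66176, 0.574912, -0.628864), ∇h = (12.719168, 4.08736, -5.030912) → (1.66176, 0.574912, -0.628864) − 0.04·(12.719168, 4.08736, -5.030912) = (1.15299328, 0.4114176, -0.42762752)
∂h/∂v at (1.15299328, 0.4114176, -0.42762752) = 2.96118272

2.96118272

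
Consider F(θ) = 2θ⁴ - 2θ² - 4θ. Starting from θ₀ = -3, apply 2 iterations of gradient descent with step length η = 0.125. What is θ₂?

-12132

F′(θ) = 8θ³ - 4θ - 4
Step 1: F′(-3) = -208; θ₁ = -3 − 0.125·(-208) = 23
Step 2: F′(23) = 97240; θ₂ = 23 − 0.125·97240 = -12132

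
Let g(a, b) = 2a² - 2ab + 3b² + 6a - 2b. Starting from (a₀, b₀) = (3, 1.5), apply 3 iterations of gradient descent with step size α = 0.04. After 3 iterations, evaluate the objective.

11.6492340992

∇g = (4a - 2b + 6, -2a + 6b - 2)
Step 1: at (3, 1.5), ∇g = (15, 1) → (3, 1.5) − 0.04·(15, 1) = (2.4, 1.46)
Step 2: at (2.4, 1.46), ∇g = (12.68, 1.96) → (2.4, 1.46) − 0.04·(12.68, 1.96) = (1.8928, 1.3816)
Step 3: at (1.8928, 1.3816), ∇g = (10.808, 2.504) → (1.8928, 1.3816) − 0.04·(10.808, 2.504) = (1.46048, 1.28144)
g(1.46048, 1.28144) = 11.6492340992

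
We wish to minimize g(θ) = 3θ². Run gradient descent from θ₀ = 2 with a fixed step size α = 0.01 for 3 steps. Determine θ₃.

1.661168

g′(θ) = 6θ
Step 1: g′(2) = 12; θ₁ = 2 − 0.01·12 = 1.88
Step 2: g′(1.88) = 11.28; θ₂ = 1.88 − 0.01·11.28 = 1.7672
Step 3: g′(1.7672) = 10.6032; θ₃ = 1.7672 − 0.01·10.6032 = 1.661168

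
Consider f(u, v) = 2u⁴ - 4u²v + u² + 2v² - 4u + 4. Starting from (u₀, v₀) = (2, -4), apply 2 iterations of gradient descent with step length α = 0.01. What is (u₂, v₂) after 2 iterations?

∇f = (8u³ - 8uv + 2u - 4, -4u² + 4v)
Step 1: at (2, -4), ∇f = (128, -32) → (2, -4) − 0.01·(128, -32) = (0.72, -3.68)
Step 2: at (0.72, -3.68), ∇f = (21.622784, -16.7936) → (0.72, -3.68) − 0.01·(21.622784, -16.7936) = (0.50377216, -3.512064)

(0.50377216, -3.512064)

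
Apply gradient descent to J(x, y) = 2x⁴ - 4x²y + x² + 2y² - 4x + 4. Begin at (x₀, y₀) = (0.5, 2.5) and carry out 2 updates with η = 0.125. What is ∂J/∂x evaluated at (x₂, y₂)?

∇J = (8x³ - 8xy + 2x - 4, -4x² + 4y)
Step 1: at (0.5, 2.5), ∇J = (-12, 9) → (0.5, 2.5) − 0.125·(-12, 9) = (2, 1.375)
Step 2: at (2, 1.375), ∇J = (42, -10.5) → (2, 1.375) − 0.125·(42, -10.5) = (-3.25, 2.6875)
∂J/∂x at (-3.25, 2.6875) = -215.25

-215.25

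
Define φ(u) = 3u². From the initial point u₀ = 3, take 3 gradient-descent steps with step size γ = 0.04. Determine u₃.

φ′(u) = 6u
u₁ = 3 − 0.04·18 = 2.28
u₂ = 2.28 − 0.04·13.68 = 1.7328
u₃ = 1.7328 − 0.04·10.3968 = 1.316928

1.316928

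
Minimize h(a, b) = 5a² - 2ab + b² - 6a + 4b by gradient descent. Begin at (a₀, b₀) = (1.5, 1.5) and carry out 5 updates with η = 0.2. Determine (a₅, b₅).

(-0.34, -1.03824)

∇h = (10a - 2b - 6, -2a + 2b + 4)
(a₁, b₁) = (1.5, 1.5) − 0.2·(6, 4) = (0.3, 0.7)
(a₂, b₂) = (0.3, 0.7) − 0.2·(-4.4, 4.8) = (1.18, -0.26)
(a₃, b₃) = (1.18, -0.26) − 0.2·(6.32, 1.12) = (-0.084, -0.484)
(a₄, b₄) = (-0.084, -0.484) − 0.2·(-5.872, 3.2) = (1.0904, -1.124)
(a₅, b₅) = (1.0904, -1.124) − 0.2·(7.152, -0.4288) = (-0.34, -1.03824)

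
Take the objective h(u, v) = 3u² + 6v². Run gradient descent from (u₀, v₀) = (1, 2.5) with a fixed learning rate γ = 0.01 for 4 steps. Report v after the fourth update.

∇h = (6u, 12v)
Step 1: at (1, 2.5), ∇h = (6, 30) → (1, 2.5) − 0.01·(6, 30) = (0.94, 2.2)
Step 2: at (0.94, 2.2), ∇h = (5.64, 26.4) → (0.94, 2.2) − 0.01·(5.64, 26.4) = (0.8836, 1.936)
Step 3: at (0.8836, 1.936), ∇h = (5.3016, 23.232) → (0.8836, 1.936) − 0.01·(5.3016, 23.232) = (0.830584, 1.70368)
Step 4: at (0.830584, 1.70368), ∇h = (4.983504, 20.44416) → (0.830584, 1.70368) − 0.01·(4.983504, 20.44416) = (0.78074896, 1.4992384)
v = 1.4992384

1.4992384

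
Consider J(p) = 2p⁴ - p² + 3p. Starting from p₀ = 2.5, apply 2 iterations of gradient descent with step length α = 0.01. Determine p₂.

J′(p) = 8p³ - 2p + 3
p₁ = 2.5 − 0.01·123 = 1.27
p₂ = 1.27 − 0.01·16.847064 = 1.10152936

1.10152936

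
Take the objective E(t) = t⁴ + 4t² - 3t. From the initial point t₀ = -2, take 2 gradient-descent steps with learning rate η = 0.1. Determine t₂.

-10.9964

E′(t) = 4t³ + 8t - 3
Step 1: E′(-2) = -51; t₁ = -2 − 0.1·(-51) = 3.1
Step 2: E′(3.1) = 140.964; t₂ = 3.1 − 0.1·140.964 = -10.9964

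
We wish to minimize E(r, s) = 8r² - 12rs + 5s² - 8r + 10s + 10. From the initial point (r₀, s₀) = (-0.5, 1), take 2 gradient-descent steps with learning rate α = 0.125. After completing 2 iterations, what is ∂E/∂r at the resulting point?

-139.75

∇E = (16r - 12s - 8, -12r + 10s + 10)
Step 1: at (-0.5, 1), ∇E = (-28, 26) → (-0.5, 1) − 0.125·(-28, 26) = (3, -2.25)
Step 2: at (3, -2.25), ∇E = (67, -48.5) → (3, -2.25) − 0.125·(67, -48.5) = (-5.375, 3.8125)
∂E/∂r at (-5.375, 3.8125) = -139.75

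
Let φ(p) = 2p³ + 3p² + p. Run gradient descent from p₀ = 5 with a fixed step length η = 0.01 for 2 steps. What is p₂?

φ′(p) = 6p² + 6p + 1
p₁ = 5 − 0.01·181 = 3.19
p₂ = 3.19 − 0.01·81.1966 = 2.378034

2.378034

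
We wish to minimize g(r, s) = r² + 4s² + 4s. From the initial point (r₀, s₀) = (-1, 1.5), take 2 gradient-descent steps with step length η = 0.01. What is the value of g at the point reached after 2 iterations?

11.38465552

∇g = (2r, 8s + 4)
(r₁, s₁) = (-1, 1.5) − 0.01·(-2, 16) = (-0.98, 1.34)
(r₂, s₂) = (-0.98, 1.34) − 0.01·(-1.96, 14.72) = (-0.9604, 1.1928)
g(-0.9604, 1.1928) = 11.38465552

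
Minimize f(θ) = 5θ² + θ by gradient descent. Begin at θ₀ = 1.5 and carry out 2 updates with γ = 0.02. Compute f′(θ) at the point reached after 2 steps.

f′(θ) = 10θ + 1
Step 1: f′(1.5) = 16; θ₁ = 1.5 − 0.02·16 = 1.18
Step 2: f′(1.18) = 12.8; θ₂ = 1.18 − 0.02·12.8 = 0.924
f′(θ) at (0.924) = 10.24

10.24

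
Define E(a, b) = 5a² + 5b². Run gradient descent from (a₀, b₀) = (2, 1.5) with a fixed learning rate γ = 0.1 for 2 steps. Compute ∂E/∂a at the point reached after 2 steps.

∇E = (10a, 10b)
(a₁, b₁) = (2, 1.5) − 0.1·(20, 15) = (0, 0)
(a₂, b₂) = (0, 0) − 0.1·(0, 0) = (0, 0)
∂E/∂a at (0, 0) = 0

0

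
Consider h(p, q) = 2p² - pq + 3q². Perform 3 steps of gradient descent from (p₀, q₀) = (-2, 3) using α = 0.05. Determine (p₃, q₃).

∇h = (4p - q, -p + 6q)
(p₁, q₁) = (-2, 3) − 0.05·(-11, 20) = (-1.45, 2)
(p₂, q₂) = (-1.45, 2) − 0.05·(-7.8, 13.45) = (-1.06, 1.3275)
(p₃, q₃) = (-1.06, 1.3275) − 0.05·(-5.5675, 9.025) = (-0.781625, 0.87625)

(-0.781625, 0.87625)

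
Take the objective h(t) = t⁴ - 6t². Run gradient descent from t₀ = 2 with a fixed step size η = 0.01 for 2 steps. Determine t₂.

h′(t) = 4t³ - 12t
t₁ = 2 − 0.01·8 = 1.92
t₂ = 1.92 − 0.01·5.271552 = 1.86728448

1.86728448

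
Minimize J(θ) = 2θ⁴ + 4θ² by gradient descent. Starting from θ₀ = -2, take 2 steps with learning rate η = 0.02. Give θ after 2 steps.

J′(θ) = 8θ³ + 8θ
θ₁ = -2 − 0.02·(-80) = -0.4
θ₂ = -0.4 − 0.02·(-3.712) = -0.32576

-0.32576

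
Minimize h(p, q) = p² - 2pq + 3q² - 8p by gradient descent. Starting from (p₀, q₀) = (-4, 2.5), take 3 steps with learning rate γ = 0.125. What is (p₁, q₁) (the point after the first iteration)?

(-1.375, -0.375)

∇h = (2p - 2q - 8, -2p + 6q)
Step 1: at (-4, 2.5), ∇h = (-21, 23) → (-4, 2.5) − 0.125·(-21, 23) = (-1.375, -0.375)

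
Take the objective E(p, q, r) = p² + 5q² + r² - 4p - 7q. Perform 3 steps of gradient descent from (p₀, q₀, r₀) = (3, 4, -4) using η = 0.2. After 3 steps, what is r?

∇E = (2p - 4, 10q - 7, 2r)
Step 1: at (3, 4, -4), ∇E = (2, 33, -8) → (3, 4, -4) − 0.2·(2, 33, -8) = (2.6, -2.6, -2.4)
Step 2: at (2.6, -2.6, -2.4), ∇E = (1.2, -33, -4.8) → (2.6, -2.6, -2.4) − 0.2·(1.2, -33, -4.8) = (2.36, 4, -1.44)
Step 3: at (2.36, 4, -1.44), ∇E = (0.72, 33, -2.88) → (2.36, 4, -1.44) − 0.2·(0.72, 33, -2.88) = (2.216, -2.6, -0.864)
r = -0.864

-0.864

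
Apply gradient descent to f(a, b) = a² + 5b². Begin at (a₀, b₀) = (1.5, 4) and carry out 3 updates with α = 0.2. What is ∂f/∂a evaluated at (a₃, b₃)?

0.648

∇f = (2a, 10b)
(a₁, b₁) = (1.5, 4) − 0.2·(3, 40) = (0.9, -4)
(a₂, b₂) = (0.9, -4) − 0.2·(1.8, -40) = (0.54, 4)
(a₃, b₃) = (0.54, 4) − 0.2·(1.08, 40) = (0.324, -4)
∂f/∂a at (0.324, -4) = 0.648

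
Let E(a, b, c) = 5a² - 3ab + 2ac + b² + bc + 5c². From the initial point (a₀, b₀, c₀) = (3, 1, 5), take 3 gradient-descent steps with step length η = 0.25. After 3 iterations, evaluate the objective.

∇E = (10a - 3b + 2c, -3a + 2b + c, 2a + b + 10c)
Step 1: at (3, 1, 5), ∇E = (37, -2, 57) → (3, 1, 5) − 0.25·(37, -2, 57) = (-6.25, 1.5, -9.25)
Step 2: at (-6.25, 1.5, -9.25), ∇E = (-85.5, 12.5, -103.5) → (-6.25, 1.5, -9.25) − 0.25·(-85.5, 12.5, -103.5) = (15.125, -1.625, 16.625)
Step 3: at (15.125, -1.625, 16.625), ∇E = (189.375, -32, 194.875) → (15.125, -1.625, 16.625) − 0.25·(189.375, -32, 194.875) = (-32.21875, 6.375, -32.09375)
E(-32.21875, 6.375, -32.09375) = 12860.55078125

12860.55078125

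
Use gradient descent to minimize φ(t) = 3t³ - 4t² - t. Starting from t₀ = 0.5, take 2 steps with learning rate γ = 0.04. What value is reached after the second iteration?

φ′(t) = 9t² - 8t - 1
t₁ = 0.5 − 0.04·(-2.75) = 0.61
t₂ = 0.61 − 0.04·(-2.5311) = 0.711244

0.711244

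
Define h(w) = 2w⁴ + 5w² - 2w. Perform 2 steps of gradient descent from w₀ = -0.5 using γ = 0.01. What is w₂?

h′(w) = 8w³ + 10w - 2
w₁ = -0.5 − 0.01·(-8) = -0.42
w₂ = -0.42 − 0.01·(-6.792704) = -0.35207296

-0.35207296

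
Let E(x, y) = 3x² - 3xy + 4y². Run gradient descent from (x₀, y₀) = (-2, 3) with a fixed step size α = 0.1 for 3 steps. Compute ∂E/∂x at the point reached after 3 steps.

0.096

∇E = (6x - 3y, -3x + 8y)
Step 1: at (-2, 3), ∇E = (-21, 30) → (-2, 3) − 0.1·(-21, 30) = (0.1, 0)
Step 2: at (0.1, 0), ∇E = (0.6, -0.3) → (0.1, 0) − 0.1·(0.6, -0.3) = (0.04, 0.03)
Step 3: at (0.04, 0.03), ∇E = (0.15, 0.12) → (0.04, 0.03) − 0.1·(0.15, 0.12) = (0.025, 0.018)
∂E/∂x at (0.025, 0.018) = 0.096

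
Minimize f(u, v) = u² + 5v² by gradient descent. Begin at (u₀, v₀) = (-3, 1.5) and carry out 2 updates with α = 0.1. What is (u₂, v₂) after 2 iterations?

∇f = (2u, 10v)
(u₁, v₁) = (-3, 1.5) − 0.1·(-6, 15) = (-2.4, 0)
(u₂, v₂) = (-2.4, 0) − 0.1·(-4.8, 0) = (-1.92, 0)

(-1.92, 0)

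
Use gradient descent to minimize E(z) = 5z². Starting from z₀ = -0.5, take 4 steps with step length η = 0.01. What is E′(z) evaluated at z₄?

-3.2805

E′(z) = 10z
z₁ = -0.5 − 0.01·(-5) = -0.45
z₂ = -0.45 − 0.01·(-4.5) = -0.405
z₃ = -0.405 − 0.01·(-4.05) = -0.3645
z₄ = -0.3645 − 0.01·(-3.645) = -0.32805
E′(z) at (-0.32805) = -3.2805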